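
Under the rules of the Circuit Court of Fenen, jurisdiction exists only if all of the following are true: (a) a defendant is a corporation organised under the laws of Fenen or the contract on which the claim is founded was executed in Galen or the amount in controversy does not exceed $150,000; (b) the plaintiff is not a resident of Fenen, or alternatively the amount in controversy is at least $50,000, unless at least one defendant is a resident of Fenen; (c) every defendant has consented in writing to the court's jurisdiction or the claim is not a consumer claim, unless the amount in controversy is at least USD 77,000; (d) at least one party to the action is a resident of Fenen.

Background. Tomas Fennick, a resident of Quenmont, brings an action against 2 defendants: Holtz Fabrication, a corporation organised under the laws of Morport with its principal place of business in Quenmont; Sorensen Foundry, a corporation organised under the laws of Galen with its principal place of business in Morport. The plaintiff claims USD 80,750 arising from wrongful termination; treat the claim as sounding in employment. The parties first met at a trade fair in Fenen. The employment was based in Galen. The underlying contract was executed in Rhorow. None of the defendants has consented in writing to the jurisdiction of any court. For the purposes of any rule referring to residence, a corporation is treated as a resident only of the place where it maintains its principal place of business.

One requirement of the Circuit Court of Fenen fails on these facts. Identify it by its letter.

(d)

The Circuit Court of Fenen:
  (a) The amount in controversy is $80,750, within the $150,000 ceiling — that alternative is enough. Satisfied.
  (b) The plaintiff resides in Quenmont, which is not Fenen — that alternative is enough. Met.
  (c) The claim is an employment claim, not a consumer claim, so one alternative holds. Met.
  (d) No party resides in Fenen. Condition not met.
Only condition (d) fails.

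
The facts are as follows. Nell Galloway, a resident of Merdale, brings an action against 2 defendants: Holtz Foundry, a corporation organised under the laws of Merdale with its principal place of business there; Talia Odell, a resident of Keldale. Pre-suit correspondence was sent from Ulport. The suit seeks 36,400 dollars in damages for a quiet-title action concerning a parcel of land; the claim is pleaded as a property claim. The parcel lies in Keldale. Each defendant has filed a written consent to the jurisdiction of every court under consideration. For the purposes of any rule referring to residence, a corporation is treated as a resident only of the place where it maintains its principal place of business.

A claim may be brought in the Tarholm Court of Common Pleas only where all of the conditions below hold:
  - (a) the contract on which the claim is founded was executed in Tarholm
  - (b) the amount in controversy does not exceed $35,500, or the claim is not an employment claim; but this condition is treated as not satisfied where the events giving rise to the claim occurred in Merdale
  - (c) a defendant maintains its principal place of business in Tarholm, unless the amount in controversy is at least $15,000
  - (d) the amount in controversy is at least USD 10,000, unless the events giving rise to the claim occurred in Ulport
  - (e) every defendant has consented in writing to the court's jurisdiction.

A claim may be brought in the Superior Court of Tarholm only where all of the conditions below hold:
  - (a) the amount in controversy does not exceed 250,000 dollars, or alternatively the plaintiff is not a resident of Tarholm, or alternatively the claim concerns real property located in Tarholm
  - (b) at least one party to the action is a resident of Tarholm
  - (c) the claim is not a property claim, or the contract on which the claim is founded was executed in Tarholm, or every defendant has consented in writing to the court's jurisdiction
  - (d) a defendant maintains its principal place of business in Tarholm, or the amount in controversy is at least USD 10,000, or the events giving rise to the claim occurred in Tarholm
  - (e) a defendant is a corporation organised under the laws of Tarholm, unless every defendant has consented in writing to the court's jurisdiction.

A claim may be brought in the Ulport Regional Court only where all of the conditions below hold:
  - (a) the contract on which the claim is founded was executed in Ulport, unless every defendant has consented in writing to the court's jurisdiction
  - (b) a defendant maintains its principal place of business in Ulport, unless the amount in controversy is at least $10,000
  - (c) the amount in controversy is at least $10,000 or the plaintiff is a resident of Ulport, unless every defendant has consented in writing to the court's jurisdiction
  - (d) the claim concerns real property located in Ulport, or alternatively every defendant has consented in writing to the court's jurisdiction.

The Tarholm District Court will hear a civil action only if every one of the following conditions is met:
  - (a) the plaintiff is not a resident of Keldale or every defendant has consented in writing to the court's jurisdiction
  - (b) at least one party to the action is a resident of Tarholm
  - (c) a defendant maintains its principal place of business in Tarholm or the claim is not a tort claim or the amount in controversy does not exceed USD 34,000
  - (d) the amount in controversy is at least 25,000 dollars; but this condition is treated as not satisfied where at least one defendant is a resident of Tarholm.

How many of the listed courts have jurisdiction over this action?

The Tarholm Court of Common Pleas:
  (a) No contract (and hence no place of execution) is alleged. Condition not met.
  (b) The claim is a property claim, not an employment claim, so this disjunct is met. The carve-out does not apply: the operative events occurred in Keldale, not Merdale. Satisfied.
  (c) The corporate defendant(s) have their principal place of business in Merdale, not Tarholm. However, the amount in controversy is USD 36,400, which meets the 15,000 dollars floor, so the 'unless' proviso supplies this condition. Condition met.
  (d) The amount in controversy is 36,400 dollars, which meets the USD 10,000 floor. Condition met.
  (e) Every defendant has filed written consent. Satisfied.
  → No jurisdiction.
The Superior Court of Tarholm:
  (a) The amount in controversy is $36,400, within the $250,000 ceiling, so one alternative holds. Condition met.
  (b) No party resides in Tarholm. Fails.
  (c) Every defendant has filed written consent, so this disjunct is met. Satisfied.
  (d) The amount in controversy is $36,400, which meets the 10,000 dollars floor, so this disjunct is met. Condition met.
  (e) The corporate defendant(s) are organised in Merdale, not Tarholm. However, every defendant has filed written consent, so the 'unless' proviso supplies this condition. Satisfied.
  → Not every requirement is met — no jurisdiction.
The Ulport Regional Court:
  (a) No contract (and hence no place of execution) is alleged. The proviso rescues it, though: every defendant has filed written consent. Met.
  (b) The corporate defendant(s) have their principal place of business in Merdale, not Ulport. However, the amount in controversy is USD 36,400, which meets the 10,000 dollars floor, so the 'unless' proviso supplies this condition. Condition met.
  (c) The amount in controversy is 36,400 dollars, which meets the USD 10,000 floor, which satisfies one of the alternatives. Met.
  (d) Every defendant has filed written consent, so this disjunct is met. Satisfied.
  → Every requirement is satisfied — jurisdiction.
The Tarholm District Court:
  (a) The plaintiff resides in Merdale, which is not Keldale, so this disjunct is met. Satisfied.
  (b) No party resides in Tarholm. Not satisfied.
  (c) The claim is a property claim, not a tort claim — that alternative is enough. Satisfied.
  (d) The amount in controversy is 36,400 dollars, which meets the 25,000 dollars floor. The carve-out does not apply: no defendant resides in Tarholm (they reside in Merdale, Keldale). Condition met.
  → At least one condition fails; no jurisdiction.
Courts with jurisdiction: the Ulport Regional Court — 1 in total.

1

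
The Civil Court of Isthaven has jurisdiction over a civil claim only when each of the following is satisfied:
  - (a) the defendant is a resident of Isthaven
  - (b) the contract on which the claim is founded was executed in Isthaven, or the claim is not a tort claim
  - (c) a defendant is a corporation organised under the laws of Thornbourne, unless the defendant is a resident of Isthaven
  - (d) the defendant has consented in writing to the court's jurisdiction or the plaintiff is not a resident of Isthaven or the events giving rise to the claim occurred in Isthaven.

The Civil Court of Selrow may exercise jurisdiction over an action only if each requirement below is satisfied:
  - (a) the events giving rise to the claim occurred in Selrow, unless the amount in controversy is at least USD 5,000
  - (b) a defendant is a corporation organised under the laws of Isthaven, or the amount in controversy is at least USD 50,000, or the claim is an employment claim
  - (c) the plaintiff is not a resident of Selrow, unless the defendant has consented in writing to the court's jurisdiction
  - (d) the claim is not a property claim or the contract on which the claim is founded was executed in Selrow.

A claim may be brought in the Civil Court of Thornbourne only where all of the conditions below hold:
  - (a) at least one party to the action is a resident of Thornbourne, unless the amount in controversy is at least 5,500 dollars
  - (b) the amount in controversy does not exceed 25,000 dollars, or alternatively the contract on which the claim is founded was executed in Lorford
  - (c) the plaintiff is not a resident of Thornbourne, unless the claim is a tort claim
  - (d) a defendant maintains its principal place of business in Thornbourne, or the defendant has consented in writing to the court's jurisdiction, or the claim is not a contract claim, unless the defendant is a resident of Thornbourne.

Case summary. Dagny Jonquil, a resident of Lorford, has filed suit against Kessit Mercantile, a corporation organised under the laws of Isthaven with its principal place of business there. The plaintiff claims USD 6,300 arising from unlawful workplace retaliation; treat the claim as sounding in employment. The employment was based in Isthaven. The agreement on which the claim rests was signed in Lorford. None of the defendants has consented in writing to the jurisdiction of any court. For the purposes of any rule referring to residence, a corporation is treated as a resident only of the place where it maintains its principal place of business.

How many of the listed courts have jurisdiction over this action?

3

The Civil Court of Isthaven:
  (a) The defendant resides in Isthaven. Condition met.
  (b) The claim is an employment claim, not a tort claim — that alternative is enough. Met.
  (c) The corporate defendant(s) are organised in Isthaven, not Thornbourne. However, the defendant resides in Isthaven, so the 'unless' proviso supplies this condition. Met.
  (d) The plaintiff resides in Lorford, which is not Isthaven, which satisfies one of the alternatives. Condition met.
  → The court has jurisdiction.
The Civil Court of Selrow:
  (a) The operative events occurred in Isthaven, not Selrow. However, the amount in controversy is USD 6,300, which meets the $5,000 floor, so the 'unless' proviso supplies this condition. Condition met.
  (b) Kessit Mercantile is organised under the laws of Isthaven, so this disjunct is met. Condition met.
  (c) The plaintiff resides in Lorford, which is not Selrow. Met.
  (d) The claim is an employment claim, not a property claim, so one alternative holds. Condition met.
  → Every requirement is satisfied — jurisdiction.
The Civil Court of Thornbourne:
  (a) No party resides in Thornbourne. However, the amount in controversy is 6,300 dollars, which meets the USD 5,500 floor, so the 'unless' proviso supplies this condition. Condition met.
  (b) The amount in controversy is 6,300 dollars, within the 25,000 dollars ceiling, so one alternative holds. Condition met.
  (c) The plaintiff resides in Lorford, which is not Thornbourne. Satisfied.
  (d) The claim is an employment claim, not a contract claim, so this disjunct is met. Met.
  → All conditions met; jurisdiction exists.
Courts with jurisdiction: the Civil Court of Isthaven, the Civil Court of Selrow, the Civil Court of Thornbourne — 3 in total.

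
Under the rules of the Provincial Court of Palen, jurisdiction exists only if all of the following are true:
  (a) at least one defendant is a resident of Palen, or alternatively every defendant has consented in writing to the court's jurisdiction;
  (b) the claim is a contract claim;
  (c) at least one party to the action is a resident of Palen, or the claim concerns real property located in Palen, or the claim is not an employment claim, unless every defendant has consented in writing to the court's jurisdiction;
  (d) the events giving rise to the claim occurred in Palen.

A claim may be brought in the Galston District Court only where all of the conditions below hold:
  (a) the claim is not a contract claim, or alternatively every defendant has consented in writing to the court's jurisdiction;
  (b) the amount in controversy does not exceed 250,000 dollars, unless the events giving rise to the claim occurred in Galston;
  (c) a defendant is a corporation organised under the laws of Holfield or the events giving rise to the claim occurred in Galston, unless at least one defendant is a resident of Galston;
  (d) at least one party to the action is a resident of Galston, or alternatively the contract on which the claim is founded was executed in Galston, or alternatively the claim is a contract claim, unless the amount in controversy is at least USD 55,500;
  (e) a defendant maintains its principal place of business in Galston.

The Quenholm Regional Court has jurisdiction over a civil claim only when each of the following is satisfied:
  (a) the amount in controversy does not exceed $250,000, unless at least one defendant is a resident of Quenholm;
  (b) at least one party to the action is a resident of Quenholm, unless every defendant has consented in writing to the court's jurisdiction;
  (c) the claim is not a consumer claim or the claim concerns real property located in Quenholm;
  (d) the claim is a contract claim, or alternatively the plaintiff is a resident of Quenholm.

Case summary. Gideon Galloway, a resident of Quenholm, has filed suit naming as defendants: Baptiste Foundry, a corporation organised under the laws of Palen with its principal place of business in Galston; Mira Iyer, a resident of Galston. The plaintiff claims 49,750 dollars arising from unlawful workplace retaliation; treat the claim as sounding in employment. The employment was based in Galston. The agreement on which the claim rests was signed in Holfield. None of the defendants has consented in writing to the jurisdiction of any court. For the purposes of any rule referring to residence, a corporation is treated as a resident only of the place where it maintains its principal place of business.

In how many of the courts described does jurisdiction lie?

The Provincial Court of Palen:
  (a) No defendant resides in Palen (they reside in Galston, Galston); no such written consent has been filed — every alternative fails. Condition not met.
  (b) The claim is an employment claim, not a contract claim. Not satisfied.
  (c) No party resides in Palen; the claim does not concern real property; the claim is an employment claim — no alternative holds. The proviso offers no rescue either, since no such written consent has been filed. Not met.
  (d) The operative events occurred in Galston, not Palen. Condition not met.
  → Not every requirement is met — no jurisdiction.
The Galston District Court:
  (a) The claim is an employment claim, not a contract claim, so this disjunct is met. Satisfied.
  (b) The amount in controversy is 49,750 dollars, within the $250,000 ceiling. Met.
  (c) The operative events occurred in Galston, so one alternative holds. Condition met.
  (d) Baptiste Foundry resides in Galston — that alternative is enough. Condition met.
  (e) Baptiste Foundry has its principal place of business in Galston. Satisfied.
  → Every requirement is satisfied — jurisdiction.
The Quenholm Regional Court:
  (a) The amount in controversy is 49,750 dollars, within the USD 250,000 ceiling. Condition met.
  (b) Gideon Galloway resides in Quenholm. Satisfied.
  (c) The claim is an employment claim, not a consumer claim, so one alternative holds. Satisfied.
  (d) The plaintiff resides in Quenholm — that alternative is enough. Satisfied.
  → The court has jurisdiction.
Courts with jurisdiction: the Galston District Court, the Quenholm Regional Court — 2 in total.

2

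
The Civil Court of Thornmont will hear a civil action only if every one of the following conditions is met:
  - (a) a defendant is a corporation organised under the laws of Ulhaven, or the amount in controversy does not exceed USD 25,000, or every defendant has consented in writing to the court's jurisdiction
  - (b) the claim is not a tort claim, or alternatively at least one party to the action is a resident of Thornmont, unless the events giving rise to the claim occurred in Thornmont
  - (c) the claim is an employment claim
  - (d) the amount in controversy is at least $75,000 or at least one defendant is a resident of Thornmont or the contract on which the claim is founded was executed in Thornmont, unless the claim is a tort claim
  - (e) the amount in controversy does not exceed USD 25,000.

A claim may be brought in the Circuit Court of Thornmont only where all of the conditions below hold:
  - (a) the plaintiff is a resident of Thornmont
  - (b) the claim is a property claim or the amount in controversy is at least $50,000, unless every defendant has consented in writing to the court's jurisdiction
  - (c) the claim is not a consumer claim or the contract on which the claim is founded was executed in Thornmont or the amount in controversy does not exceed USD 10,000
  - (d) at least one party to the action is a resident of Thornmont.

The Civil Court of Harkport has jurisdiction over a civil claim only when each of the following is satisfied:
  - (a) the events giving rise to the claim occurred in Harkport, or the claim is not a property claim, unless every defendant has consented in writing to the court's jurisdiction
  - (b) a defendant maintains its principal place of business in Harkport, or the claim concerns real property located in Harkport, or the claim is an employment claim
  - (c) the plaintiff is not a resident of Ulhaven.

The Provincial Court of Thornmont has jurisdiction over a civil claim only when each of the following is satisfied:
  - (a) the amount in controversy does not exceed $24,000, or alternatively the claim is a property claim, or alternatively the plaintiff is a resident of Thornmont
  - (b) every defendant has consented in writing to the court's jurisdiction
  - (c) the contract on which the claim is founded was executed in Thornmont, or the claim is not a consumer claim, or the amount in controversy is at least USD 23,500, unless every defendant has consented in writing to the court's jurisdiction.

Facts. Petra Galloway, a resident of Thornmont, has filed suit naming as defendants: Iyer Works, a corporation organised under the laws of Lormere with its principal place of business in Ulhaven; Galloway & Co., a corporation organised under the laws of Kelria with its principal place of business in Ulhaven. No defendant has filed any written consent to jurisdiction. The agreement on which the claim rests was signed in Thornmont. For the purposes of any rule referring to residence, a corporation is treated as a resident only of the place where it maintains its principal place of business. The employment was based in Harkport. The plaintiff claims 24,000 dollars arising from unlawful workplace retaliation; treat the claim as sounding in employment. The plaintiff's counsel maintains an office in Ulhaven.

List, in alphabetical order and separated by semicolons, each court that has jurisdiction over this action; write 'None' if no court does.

the Civil Court of Harkport; the Civil Court of Thornmont

The Civil Court of Thornmont:
  (a) The amount in controversy is $24,000, within the USD 25,000 ceiling, which satisfies one of the alternatives. Condition met.
  (b) The claim is an employment claim, not a tort claim, so this disjunct is met. Satisfied.
  (c) The claim is an employment claim. Met.
  (d) The contract was executed in Thornmont, so one alternative holds. Condition met.
  (e) The amount in controversy is $24,000, within the 25,000 dollars ceiling. Met.
  → Every requirement is satisfied — jurisdiction.
The Circuit Court of Thornmont:
  (a) The plaintiff resides in Thornmont. Met.
  (b) The claim is an employment claim, not a property claim; the amount in controversy is USD 24,000, below the $50,000 floor — every alternative fails. Nor does the 'unless' clause help: no such written consent has been filed. Fails.
  (c) The claim is an employment claim, not a consumer claim — that alternative is enough. Satisfied.
  (d) Petra Galloway resides in Thornmont. Condition met.
  → Not every requirement is met — no jurisdiction.
The Civil Court of Harkport:
  (a) The operative events occurred in Harkport — that alternative is enough. Condition met.
  (b) The claim is an employment claim — that alternative is enough. Satisfied.
  (c) The plaintiff resides in Thornmont, which is not Ulhaven. Condition met.
  → Jurisdiction lies.
The Provincial Court of Thornmont:
  (a) The amount in controversy is USD 24,000, within the USD 24,000 ceiling — that alternative is enough. Satisfied.
  (b) No such written consent has been filed. Fails.
  (c) The contract was executed in Thornmont, so one alternative holds. Condition met.
  → Not every requirement is met — no jurisdiction.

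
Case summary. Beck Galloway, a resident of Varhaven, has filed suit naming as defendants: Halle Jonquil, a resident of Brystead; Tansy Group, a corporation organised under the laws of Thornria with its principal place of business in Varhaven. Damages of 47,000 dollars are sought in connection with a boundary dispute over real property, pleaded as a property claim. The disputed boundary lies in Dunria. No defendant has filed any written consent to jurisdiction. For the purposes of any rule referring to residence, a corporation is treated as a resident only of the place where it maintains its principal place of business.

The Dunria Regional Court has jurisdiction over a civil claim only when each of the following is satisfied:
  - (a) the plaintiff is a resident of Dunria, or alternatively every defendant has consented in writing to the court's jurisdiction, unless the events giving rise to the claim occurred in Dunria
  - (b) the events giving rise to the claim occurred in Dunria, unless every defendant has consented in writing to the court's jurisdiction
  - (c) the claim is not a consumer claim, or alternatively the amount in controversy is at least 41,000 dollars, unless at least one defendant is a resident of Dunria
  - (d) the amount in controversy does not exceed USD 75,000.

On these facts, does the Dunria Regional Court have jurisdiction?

Yes

The Dunria Regional Court:
  (a) The plaintiff resides in Varhaven, not Dunria; no such written consent has been filed — every alternative fails. The proviso rescues it, though: the operative events occurred in Dunria. Met.
  (b) The operative events occurred in Dunria. Condition met.
  (c) The claim is a property claim, not a consumer claim, so this disjunct is met. Met.
  (d) The amount in controversy is $47,000, within the 75,000 dollars ceiling. Met.
  → The court has jurisdiction.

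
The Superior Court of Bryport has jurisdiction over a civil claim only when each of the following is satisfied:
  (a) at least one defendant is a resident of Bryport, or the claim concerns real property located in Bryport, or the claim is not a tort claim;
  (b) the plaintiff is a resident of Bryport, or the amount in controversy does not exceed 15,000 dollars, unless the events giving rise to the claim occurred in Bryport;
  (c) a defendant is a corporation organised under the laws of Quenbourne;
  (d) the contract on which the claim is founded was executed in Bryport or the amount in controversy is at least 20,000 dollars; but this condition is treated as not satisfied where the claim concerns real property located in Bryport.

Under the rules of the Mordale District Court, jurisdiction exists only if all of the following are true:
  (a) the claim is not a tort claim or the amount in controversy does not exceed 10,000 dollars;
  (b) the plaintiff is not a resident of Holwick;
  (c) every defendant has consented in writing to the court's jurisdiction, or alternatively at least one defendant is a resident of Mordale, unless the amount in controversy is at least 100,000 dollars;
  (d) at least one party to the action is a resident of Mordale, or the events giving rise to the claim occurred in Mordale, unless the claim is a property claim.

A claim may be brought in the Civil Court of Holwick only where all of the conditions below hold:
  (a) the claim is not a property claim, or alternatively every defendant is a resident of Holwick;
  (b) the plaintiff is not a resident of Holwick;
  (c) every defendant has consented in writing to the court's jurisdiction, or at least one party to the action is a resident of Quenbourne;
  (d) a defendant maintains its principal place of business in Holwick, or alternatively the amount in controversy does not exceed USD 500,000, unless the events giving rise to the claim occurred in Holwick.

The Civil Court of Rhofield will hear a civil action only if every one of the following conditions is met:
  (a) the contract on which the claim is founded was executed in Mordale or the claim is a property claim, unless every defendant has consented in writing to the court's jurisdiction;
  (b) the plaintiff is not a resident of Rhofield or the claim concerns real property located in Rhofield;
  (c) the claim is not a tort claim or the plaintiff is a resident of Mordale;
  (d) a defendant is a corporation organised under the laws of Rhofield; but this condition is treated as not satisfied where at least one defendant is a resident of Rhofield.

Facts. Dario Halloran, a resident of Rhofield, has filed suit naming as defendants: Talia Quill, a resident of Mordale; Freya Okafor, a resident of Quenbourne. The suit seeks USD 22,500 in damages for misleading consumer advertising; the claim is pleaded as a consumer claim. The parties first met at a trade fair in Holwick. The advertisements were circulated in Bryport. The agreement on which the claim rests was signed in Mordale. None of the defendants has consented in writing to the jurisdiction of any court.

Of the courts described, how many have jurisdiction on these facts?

The Superior Court of Bryport:
  (a) The claim is a consumer claim, not a tort claim — that alternative is enough. Satisfied.
  (b) The plaintiff resides in Rhofield, not Bryport; the amount in controversy is $22,500, above the USD 15,000 ceiling — no alternative holds. The proviso rescues it, though: the operative events occurred in Bryport. Satisfied.
  (c) No defendant is a corporation. Not met.
  (d) The amount in controversy is USD 22,500, which meets the 20,000 dollars floor, so one alternative holds. And the carve-out is inapplicable — the claim does not concern real property. Condition met.
  → At least one condition fails; no jurisdiction.
The Mordale District Court:
  (a) The claim is a consumer claim, not a tort claim — that alternative is enough. Condition met.
  (b) The plaintiff resides in Rhofield, which is not Holwick. Satisfied.
  (c) Talia Quill resides in Mordale, which satisfies one of the alternatives. Met.
  (d) Talia Quill resides in Mordale, so this disjunct is met. Condition met.
  → Every requirement is satisfied — jurisdiction.
The Civil Court of Holwick:
  (a) The claim is a consumer claim, not a property claim, so this disjunct is met. Condition met.
  (b) The plaintiff resides in Rhofield, which is not Holwick. Condition met.
  (c) Freya Okafor resides in Quenbourne — that alternative is enough. Condition met.
  (d) The amount in controversy is $22,500, within the $500,000 ceiling, so this disjunct is met. Met.
  → Every requirement is satisfied — jurisdiction.
The Civil Court of Rhofield:
  (a) The contract was executed in Mordale, so this disjunct is met. Met.
  (b) The plaintiff resides in Rhofield; the claim does not concern real property — no alternative holds. Condition not met.
  (c) The claim is a consumer claim, not a tort claim, which satisfies one of the alternatives. Satisfied.
  (d) No defendant is a corporation. Not met.
  → No jurisdiction.
Courts with jurisdiction: the Mordale District Court, the Civil Court of Holwick — 2 in total.

2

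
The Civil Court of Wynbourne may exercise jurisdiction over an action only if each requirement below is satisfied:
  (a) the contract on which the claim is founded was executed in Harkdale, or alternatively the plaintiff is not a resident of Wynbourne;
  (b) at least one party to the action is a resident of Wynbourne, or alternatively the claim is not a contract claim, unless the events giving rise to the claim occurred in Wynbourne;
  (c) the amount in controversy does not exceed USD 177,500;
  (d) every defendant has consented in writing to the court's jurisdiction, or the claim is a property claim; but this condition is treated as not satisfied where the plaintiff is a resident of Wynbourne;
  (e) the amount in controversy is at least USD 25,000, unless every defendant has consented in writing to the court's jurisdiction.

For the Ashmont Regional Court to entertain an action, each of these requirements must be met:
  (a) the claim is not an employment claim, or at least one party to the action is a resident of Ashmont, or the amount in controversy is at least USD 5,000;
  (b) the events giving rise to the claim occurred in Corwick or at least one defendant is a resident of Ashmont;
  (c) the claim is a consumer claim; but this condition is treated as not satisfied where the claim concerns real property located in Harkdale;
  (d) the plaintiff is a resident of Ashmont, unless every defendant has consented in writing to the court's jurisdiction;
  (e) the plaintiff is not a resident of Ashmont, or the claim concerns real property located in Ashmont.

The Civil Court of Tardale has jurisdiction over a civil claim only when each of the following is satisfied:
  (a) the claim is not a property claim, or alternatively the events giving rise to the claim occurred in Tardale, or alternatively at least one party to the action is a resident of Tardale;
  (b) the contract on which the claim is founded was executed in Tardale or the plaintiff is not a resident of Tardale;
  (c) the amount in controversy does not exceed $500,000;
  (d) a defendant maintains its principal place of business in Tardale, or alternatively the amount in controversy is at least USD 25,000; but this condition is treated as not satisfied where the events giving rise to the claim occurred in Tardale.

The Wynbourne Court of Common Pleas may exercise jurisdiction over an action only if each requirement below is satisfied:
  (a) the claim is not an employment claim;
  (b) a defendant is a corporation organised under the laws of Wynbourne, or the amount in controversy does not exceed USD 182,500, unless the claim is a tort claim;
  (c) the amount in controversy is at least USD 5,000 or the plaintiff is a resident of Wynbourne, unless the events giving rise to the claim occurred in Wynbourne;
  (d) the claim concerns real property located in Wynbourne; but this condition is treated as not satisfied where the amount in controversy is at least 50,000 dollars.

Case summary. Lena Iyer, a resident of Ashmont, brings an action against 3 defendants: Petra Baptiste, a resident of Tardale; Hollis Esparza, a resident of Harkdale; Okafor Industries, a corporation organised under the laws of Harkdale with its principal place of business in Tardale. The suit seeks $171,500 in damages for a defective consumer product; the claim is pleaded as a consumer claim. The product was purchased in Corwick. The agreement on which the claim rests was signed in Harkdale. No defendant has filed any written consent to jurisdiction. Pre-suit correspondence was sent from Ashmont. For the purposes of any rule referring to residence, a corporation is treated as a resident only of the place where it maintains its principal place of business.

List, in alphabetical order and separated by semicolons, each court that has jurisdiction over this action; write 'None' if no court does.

The Civil Court of Wynbourne:
  (a) The contract was executed in Harkdale, which satisfies one of the alternatives. Condition met.
  (b) The claim is a consumer claim, not a contract claim — that alternative is enough. Satisfied.
  (c) The amount in controversy is $171,500, within the 177,500 dollars ceiling. Condition met.
  (d) No such written consent has been filed; the claim is a consumer claim, not a property claim — none of the alternatives is met. Condition not met.
  (e) The amount in controversy is 171,500 dollars, which meets the $25,000 floor. Satisfied.
  → The court lacks jurisdiction.
The Ashmont Regional Court:
  (a) The claim is a consumer claim, not an employment claim, which satisfies one of the alternatives. Condition met.
  (b) The operative events occurred in Corwick, so this disjunct is met. Met.
  (c) The claim is a consumer claim. And the carve-out is inapplicable — the claim does not concern real property. Condition met.
  (d) The plaintiff resides in Ashmont. Condition met.
  (e) The plaintiff resides in Ashmont; the claim does not concern real property — no alternative holds. Fails.
  → At least one condition fails; no jurisdiction.
The Civil Court of Tardale:
  (a) The claim is a consumer claim, not a property claim, so this disjunct is met. Met.
  (b) The plaintiff resides in Ashmont, which is not Tardale — that alternative is enough. Satisfied.
  (c) The amount in controversy is $171,500, within the 500,000 dollars ceiling. Met.
  (d) Okafor Industries has its principal place of business in Tardale, so this disjunct is met. The carve-out does not apply: the operative events occurred in Corwick, not Tardale. Condition met.
  → The court has jurisdiction.
The Wynbourne Court of Common Pleas:
  (a) The claim is a consumer claim, not an employment claim. Satisfied.
  (b) The amount in controversy is 171,500 dollars, within the 182,500 dollars ceiling, so one alternative holds. Met.
  (c) The amount in controversy is $171,500, which meets the 5,000 dollars floor, so this disjunct is met. Condition met.
  (d) The claim does not concern real property. Not satisfied.
  → No jurisdiction.

the Civil Court of Tardale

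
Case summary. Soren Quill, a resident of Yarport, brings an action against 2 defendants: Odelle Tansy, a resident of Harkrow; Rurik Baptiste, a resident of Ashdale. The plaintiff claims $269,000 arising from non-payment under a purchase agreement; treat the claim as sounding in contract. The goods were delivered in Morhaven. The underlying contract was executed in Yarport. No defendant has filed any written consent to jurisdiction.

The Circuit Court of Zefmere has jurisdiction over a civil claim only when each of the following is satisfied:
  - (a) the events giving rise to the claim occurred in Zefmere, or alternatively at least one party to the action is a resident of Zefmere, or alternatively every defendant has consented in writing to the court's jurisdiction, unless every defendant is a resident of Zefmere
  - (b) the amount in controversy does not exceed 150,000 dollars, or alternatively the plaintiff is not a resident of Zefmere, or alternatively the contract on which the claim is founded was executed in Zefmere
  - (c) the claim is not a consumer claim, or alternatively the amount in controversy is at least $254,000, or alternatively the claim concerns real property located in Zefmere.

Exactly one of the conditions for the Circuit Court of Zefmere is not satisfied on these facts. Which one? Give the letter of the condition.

(a)

The Circuit Court of Zefmere:
  (a) The operative events occurred in Morhaven, not Zefmere; no party resides in Zefmere; no such written consent has been filed — every alternative fails. The proviso offers no rescue either, since the defendants reside as follows — Odelle Tansy in Harkrow, Rurik Baptiste in Ashdale — not all in Zefmere. Condition not met.
  (b) The plaintiff resides in Yarport, which is not Zefmere — that alternative is enough. Met.
  (c) The claim is a contract claim, not a consumer claim — that alternative is enough. Satisfied.
Only condition (a) fails.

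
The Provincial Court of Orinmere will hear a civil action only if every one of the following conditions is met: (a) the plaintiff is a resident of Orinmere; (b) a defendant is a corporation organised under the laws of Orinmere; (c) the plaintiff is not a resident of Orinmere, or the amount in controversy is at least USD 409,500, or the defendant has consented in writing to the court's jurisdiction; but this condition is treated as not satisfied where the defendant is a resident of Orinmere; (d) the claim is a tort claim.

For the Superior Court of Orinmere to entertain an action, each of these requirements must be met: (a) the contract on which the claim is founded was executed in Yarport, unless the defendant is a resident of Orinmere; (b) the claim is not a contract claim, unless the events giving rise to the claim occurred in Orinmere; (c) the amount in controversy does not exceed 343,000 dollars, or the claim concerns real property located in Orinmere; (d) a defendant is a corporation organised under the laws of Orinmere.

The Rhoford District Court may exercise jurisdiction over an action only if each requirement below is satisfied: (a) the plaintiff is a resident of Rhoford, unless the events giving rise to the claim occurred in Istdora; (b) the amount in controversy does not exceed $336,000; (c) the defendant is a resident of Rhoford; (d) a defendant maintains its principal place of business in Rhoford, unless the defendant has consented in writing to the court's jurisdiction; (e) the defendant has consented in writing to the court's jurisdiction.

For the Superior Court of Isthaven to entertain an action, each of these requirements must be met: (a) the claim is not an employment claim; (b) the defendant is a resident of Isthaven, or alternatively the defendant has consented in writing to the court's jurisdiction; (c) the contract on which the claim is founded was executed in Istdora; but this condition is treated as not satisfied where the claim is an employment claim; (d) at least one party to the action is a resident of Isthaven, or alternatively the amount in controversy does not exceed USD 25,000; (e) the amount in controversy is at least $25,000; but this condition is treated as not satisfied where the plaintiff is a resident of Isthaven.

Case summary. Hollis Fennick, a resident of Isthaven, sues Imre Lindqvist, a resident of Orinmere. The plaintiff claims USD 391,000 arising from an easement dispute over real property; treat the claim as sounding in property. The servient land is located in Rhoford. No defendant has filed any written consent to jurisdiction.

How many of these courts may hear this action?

The Provincial Court of Orinmere:
  (a) The plaintiff resides in Isthaven, not Orinmere. Fails.
  (b) No defendant is a corporation. Not met.
  (c) The plaintiff resides in Isthaven, which is not Orinmere, so one alternative holds. But the carve-out bites: the defendant resides in Orinmere. Not satisfied.
  (d) The claim is a property claim, not a tort claim. Fails.
  → Not every requirement is met — no jurisdiction.
The Superior Court of Orinmere:
  (a) No contract (and hence no place of execution) is alleged. But the defendant resides in Orinmere, and the 'unless' clause therefore excuses the requirement. Met.
  (b) The claim is a property claim, not a contract claim. Condition met.
  (c) The amount in controversy is 391,000 dollars, above the 343,000 dollars ceiling; the property lies in Rhoford, not Orinmere — every alternative fails. Fails.
  (d) No defendant is a corporation. Not satisfied.
  → Not every requirement is met — no jurisdiction.
The Rhoford District Court:
  (a) The plaintiff resides in Isthaven, not Rhoford. Nor does the 'unless' clause help: the operative events occurred in Rhoford, not Istdora. Not met.
  (b) The amount in controversy is USD 391,000, above the 336,000 dollars ceiling. Not met.
  (c) The defendant resides in Orinmere, not Rhoford. Not satisfied.
  (d) No defendant is a corporation. And no such written consent has been filed, so the proviso does not save it. Condition not met.
  (e) No such written consent has been filed. Not satisfied.
  → At least one condition fails; no jurisdiction.
The Superior Court of Isthaven:
  (a) The claim is a property claim, not an employment claim. Condition met.
  (b) The defendant resides in Orinmere, not Isthaven; no such written consent has been filed — no alternative holds. Condition not met.
  (c) No contract (and hence no place of execution) is alleged. Fails.
  (d) Hollis Fennick resides in Isthaven, which satisfies one of the alternatives. Met.
  (e) The amount in controversy is 391,000 dollars, which meets the 25,000 dollars floor. But the plaintiff resides in Isthaven, triggering the carve-out and defeating this condition. Not satisfied.
  → No jurisdiction.
No court satisfies all of its conditions.

0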